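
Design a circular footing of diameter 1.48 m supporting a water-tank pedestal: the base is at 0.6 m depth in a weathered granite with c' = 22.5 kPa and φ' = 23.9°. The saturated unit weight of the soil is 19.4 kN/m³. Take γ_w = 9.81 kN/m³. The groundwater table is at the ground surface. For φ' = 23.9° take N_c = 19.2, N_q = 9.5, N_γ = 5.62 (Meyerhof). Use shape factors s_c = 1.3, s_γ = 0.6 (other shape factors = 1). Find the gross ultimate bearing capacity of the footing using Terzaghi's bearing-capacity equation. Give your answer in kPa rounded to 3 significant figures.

γ' = 19.4 − 9.81 = 9.59 kN/m³ (submerged throughout). q = 9.59 × 0.6 = 5.754 kPa; the same γ' applies in the ½γBN_γ term.
c·N_c·s_c = 22.5 × 19.2 × 1.3 = 561.6 kPa
q·N_q = 5.754 × 9.5 = 54.663 kPa
0.5·γ·B·N_γ·s_γ = 0.5 × 9.59 × 1.48 × 5.62 × 0.6 = 23.93 kPa
q_ult = 561.6 + 54.663 + 23.93 = 640.19 kPa.

q_ult ≈ 640 kPa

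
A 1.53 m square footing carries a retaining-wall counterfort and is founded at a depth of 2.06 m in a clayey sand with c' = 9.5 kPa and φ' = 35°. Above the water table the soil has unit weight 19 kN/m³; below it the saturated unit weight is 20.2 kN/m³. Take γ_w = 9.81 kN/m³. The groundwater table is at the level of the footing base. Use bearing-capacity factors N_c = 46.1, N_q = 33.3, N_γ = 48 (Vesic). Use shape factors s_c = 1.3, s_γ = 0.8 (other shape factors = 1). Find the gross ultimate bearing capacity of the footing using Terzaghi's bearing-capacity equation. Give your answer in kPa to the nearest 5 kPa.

Overburden at base level: q = 19 × 2.06 = 39.14 kPa.
Below the base the soil is submerged, so the ½γBN_γ term uses γ' = 20.2 − 9.81 = 10.39 kN/m³.
Cohesion term c·N_c·s_c = 9.5 × 46.1 × 1.3 = 569.34 kPa; surcharge term q·N_q = 39.14 × 33.3 = 1303.4 kPa; self-weight term 0.5·γ·B·N_γ·s_γ = 0.5 × 10.39 × 1.53 × 48 × 0.8 = 305.22 kPa.
q_ult = 569.34 + 1303.4 + 305.22 = 2177.9 kPa.

q_ult ≈ 2180 kPa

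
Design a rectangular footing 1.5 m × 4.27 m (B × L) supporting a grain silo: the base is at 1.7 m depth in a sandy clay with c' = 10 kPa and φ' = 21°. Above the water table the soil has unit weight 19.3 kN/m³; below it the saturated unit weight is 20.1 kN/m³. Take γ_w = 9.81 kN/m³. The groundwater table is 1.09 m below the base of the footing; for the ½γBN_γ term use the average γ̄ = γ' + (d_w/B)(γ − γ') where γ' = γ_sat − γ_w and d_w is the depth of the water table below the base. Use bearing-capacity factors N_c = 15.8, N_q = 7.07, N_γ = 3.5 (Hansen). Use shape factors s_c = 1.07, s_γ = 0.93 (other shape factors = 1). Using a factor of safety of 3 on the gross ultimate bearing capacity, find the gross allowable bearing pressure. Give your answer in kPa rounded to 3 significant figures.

q_all ≈ 147 kPa

Effective surcharge at the founding depth q = γ·D_f = 19.3 × 1.7 = 32.81 kPa.
With d_w = 1.09 m < B, γ̄ = 10.29 + (1.09/1.5) × (19.3 − 10.29) = 16.837 kN/m³.
q_ult = c·N_c·s_c + q·N_q + 0.5·γ·B·N_γ·s_γ
     = 10 × 15.8 × 1.07 + 32.81 × 7.07 + 0.5 × 16.837 × 1.5 × 3.5 × 0.93
     = 169.06 + 231.97 + 41.104 = 442.13 kPa.
q_all = 442.13 / 3 = 147.38 kPa.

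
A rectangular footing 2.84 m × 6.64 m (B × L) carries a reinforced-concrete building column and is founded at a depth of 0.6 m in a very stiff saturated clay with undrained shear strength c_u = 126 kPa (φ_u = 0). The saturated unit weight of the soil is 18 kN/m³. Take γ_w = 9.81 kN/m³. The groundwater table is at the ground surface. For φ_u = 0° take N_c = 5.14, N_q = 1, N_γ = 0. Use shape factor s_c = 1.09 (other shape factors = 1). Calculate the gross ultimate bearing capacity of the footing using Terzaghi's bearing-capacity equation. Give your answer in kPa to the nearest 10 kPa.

q_ult ≈ 710 kPa

Water table at ground surface, so effective unit weight γ' = 18 − 9.81 = 8.19 kN/m³ is used throughout; overburden q = 8.19 × 0.6 = 4.914 kPa.
Cohesion term c·N_c·s_c = 126 × 5.14 × 1.09 = 705.93 kPa; surcharge term q·N_q = 4.914 × 1 = 4.914 kPa.
q_ult = 705.93 + 4.914 = 710.84 kPa.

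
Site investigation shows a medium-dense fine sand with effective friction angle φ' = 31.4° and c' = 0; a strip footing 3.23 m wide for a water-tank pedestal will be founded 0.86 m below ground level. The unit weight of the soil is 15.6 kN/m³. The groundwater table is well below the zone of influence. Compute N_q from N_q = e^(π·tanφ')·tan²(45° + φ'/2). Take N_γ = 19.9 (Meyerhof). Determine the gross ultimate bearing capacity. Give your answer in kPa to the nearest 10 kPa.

q_ult ≈ 790 kPa

tan31.4° = 0.6104, so N_q = e^(π×0.6104)·tan²(60.7°) = 6.805 × 3.175 = 21.61.
Overburden at base level: q = 15.6 × 0.86 = 13.416 kPa.
Surcharge term q·N_q = 13.416 × 21.608 = 289.9 kPa; self-weight term 0.5·γ·B·N_γ = 0.5 × 15.6 × 3.23 × 19.9 = 501.36 kPa.
q_ult = 289.9 + 501.36 = 791.26 kPa.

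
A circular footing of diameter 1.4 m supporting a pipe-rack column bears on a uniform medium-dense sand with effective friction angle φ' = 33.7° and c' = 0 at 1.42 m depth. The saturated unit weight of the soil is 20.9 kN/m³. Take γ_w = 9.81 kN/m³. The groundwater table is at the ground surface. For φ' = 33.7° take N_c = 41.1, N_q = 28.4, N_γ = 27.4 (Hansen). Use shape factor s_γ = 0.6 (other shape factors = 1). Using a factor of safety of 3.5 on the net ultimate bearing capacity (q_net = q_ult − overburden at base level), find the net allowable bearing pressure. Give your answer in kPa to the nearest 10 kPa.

Water table at ground surface, so effective unit weight γ' = 20.9 − 9.81 = 11.09 kN/m³ is used throughout; overburden q = 11.09 × 1.42 = 15.748 kPa; the same γ' applies in the ½γBN_γ term.
Surcharge term q·N_q = 15.748 × 28.4 = 447.24 kPa; self-weight term 0.5·γ·B·N_γ·s_γ = 0.5 × 11.09 × 1.4 × 27.4 × 0.6 = 127.62 kPa.
q_ult = 447.24 + 127.62 = 574.86 kPa.
q_net = 574.86 − 15.748 = 559.11 kPa.
q_all(net) = 559.11 / 3.5 = 159.75 kPa.

q_all(net) ≈ 160 kPa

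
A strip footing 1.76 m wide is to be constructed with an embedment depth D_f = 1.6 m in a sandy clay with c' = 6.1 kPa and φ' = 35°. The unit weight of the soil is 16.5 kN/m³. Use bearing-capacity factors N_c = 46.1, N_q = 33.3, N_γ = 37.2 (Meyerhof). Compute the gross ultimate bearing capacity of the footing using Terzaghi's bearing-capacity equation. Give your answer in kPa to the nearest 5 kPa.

q_ult ≈ 1700 kPa

Effective surcharge at the founding depth q = γ·D_f = 16.5 × 1.6 = 26.4 kPa.
q_ult = c·N_c + q·N_q + 0.5·γ·B·N_γ
     = 6.1 × 46.1 + 26.4 × 33.3 + 0.5 × 16.5 × 1.76 × 37.2
     = 281.21 + 879.12 + 540.14 = 1700.5 kPa.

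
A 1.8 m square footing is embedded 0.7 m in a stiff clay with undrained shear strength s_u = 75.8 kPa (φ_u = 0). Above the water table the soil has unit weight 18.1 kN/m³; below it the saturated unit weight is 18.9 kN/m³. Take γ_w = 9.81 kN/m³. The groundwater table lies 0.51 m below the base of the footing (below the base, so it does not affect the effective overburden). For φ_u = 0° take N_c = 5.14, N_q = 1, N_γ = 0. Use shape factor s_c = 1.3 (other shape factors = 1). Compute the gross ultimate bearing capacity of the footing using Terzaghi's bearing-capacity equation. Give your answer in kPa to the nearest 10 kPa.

q_ult ≈ 520 kPa

Effective surcharge at the founding depth q = γ·D_f = 18.1 × 0.7 = 12.67 kPa.
q_ult = c·N_c·s_c + q·N_q
     = 75.8 × 5.14 × 1.3 + 12.67 × 1
     = 506.5 + 12.67 = 519.17 kPa.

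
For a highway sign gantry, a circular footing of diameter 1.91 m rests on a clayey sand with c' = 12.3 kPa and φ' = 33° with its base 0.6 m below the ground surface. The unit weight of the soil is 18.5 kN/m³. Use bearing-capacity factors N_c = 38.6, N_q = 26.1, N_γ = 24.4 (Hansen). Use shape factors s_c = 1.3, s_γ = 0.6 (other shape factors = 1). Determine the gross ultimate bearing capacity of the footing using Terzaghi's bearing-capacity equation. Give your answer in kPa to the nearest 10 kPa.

Effective surcharge at the founding depth q = γ·D_f = 18.5 × 0.6 = 11.1 kPa.
q_ult = c·N_c·s_c + q·N_q + 0.5·γ·B·N_γ·s_γ
     = 12.3 × 38.6 × 1.3 + 11.1 × 26.1 + 0.5 × 18.5 × 1.91 × 24.4 × 0.6
     = 617.21 + 289.71 + 258.65 = 1165.6 kPa.

q_ult ≈ 1170 kPa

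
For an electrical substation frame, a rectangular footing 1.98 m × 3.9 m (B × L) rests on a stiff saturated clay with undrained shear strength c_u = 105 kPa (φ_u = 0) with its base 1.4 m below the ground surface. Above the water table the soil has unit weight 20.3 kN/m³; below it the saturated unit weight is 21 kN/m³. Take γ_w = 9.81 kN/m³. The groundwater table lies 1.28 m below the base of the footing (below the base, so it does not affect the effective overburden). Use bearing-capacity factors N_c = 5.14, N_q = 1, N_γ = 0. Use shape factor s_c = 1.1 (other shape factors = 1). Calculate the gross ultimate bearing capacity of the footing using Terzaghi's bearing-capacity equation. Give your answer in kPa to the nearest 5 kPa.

q = γ·D_f = 20.3 × 1.4 = 28.42 kPa.
c·N_c·s_c = 105 × 5.14 × 1.1 = 593.67 kPa
q·N_q = 28.42 × 1 = 28.42 kPa
q_ult = 593.67 + 28.42 = 622.09 kPa.

q_ult ≈ 620 kPa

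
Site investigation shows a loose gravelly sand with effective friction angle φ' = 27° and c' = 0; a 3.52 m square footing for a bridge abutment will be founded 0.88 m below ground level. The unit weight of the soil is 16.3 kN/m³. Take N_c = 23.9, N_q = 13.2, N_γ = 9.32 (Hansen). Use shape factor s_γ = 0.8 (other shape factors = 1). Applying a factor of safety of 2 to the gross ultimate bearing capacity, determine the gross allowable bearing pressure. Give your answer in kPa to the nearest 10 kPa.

Overburden at base level: q = 16.3 × 0.88 = 14.344 kPa.
Surcharge term q·N_q = 14.344 × 13.2 = 189.34 kPa; self-weight term 0.5·γ·B·N_γ·s_γ = 0.5 × 16.3 × 3.52 × 9.32 × 0.8 = 213.9 kPa.
q_ult = 189.34 + 213.9 = 403.24 kPa.
q_all = q_ult / FS = 403.24 / 2 = 201.62 kPa.

q_all ≈ 200 kPa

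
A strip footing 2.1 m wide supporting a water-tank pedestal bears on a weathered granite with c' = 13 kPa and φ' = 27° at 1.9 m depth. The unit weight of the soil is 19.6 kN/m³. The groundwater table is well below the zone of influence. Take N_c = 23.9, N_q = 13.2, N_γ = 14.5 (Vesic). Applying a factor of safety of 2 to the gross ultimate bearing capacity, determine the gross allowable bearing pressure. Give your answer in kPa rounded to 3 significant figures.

q_all ≈ 550 kPa

Overburden at base level: q = 19.6 × 1.9 = 37.24 kPa.
Cohesion term c·N_c = 13 × 23.9 = 310.7 kPa; surcharge term q·N_q = 37.24 × 13.2 = 491.57 kPa; self-weight term 0.5·γ·B·N_γ = 0.5 × 19.6 × 2.1 × 14.5 = 298.41 kPa.
q_ult = 310.7 + 491.57 + 298.41 = 1100.7 kPa.
q_all = q_ult / FS = 1100.7 / 2 = 550.34 kPa.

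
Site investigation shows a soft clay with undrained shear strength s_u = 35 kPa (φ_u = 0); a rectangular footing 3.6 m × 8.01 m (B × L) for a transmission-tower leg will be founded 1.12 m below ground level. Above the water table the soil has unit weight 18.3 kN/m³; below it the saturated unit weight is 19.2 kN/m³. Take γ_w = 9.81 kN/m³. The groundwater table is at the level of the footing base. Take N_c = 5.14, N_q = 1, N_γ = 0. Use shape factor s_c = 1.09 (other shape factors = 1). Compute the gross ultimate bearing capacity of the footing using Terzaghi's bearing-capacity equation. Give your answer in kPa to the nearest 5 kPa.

q_ult ≈ 215 kPa

q = γ·D_f = 18.3 × 1.12 = 20.496 kPa.
c·N_c·s_c = 35 × 5.14 × 1.09 = 196.09 kPa
q·N_q = 20.496 × 1 = 20.496 kPa
q_ult = 196.09 + 20.496 = 216.59 kPa.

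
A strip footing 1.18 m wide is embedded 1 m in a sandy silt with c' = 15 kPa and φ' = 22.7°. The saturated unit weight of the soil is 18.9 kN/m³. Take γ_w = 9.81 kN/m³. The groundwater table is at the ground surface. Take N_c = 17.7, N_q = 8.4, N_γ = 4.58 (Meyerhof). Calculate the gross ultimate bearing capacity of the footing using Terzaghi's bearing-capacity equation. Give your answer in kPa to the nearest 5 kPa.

With the water table at the surface the whole profile is submerged: γ' = 18.9 − 9.81 = 9.09 kN/m³, so q = γ'·D_f = 9.09 kPa; the same γ' applies in the ½γBN_γ term.
q_ult = c·N_c + q·N_q + 0.5·γ·B·N_γ
     = 15 × 17.7 + 9.09 × 8.4 + 0.5 × 9.09 × 1.18 × 4.58
     = 265.5 + 76.356 + 24.563 = 366.42 kPa.

q_ult ≈ 365 kPa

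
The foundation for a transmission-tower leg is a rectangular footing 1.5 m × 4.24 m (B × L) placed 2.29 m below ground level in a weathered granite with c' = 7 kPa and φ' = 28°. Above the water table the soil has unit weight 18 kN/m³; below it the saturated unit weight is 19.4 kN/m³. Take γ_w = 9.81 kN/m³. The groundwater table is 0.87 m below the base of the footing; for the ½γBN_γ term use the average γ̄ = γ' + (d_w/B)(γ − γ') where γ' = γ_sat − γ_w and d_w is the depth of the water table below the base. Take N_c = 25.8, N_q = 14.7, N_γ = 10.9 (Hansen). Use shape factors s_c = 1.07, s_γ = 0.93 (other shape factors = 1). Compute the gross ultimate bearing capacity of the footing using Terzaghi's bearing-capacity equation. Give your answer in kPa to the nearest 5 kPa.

q_ult ≈ 910 kPa

Effective surcharge at the founding depth q = γ·D_f = 18 × 2.29 = 41.22 kPa.
With d_w = 0.87 m < B, γ̄ = 9.59 + (0.87/1.5) × (18 − 9.59) = 14.468 kN/m³.
q_ult = c·N_c·s_c + q·N_q + 0.5·γ·B·N_γ·s_γ
     = 7 × 25.8 × 1.07 + 41.22 × 14.7 + 0.5 × 14.468 × 1.5 × 10.9 × 0.93
     = 193.24 + 605.93 + 110 = 909.17 kPa.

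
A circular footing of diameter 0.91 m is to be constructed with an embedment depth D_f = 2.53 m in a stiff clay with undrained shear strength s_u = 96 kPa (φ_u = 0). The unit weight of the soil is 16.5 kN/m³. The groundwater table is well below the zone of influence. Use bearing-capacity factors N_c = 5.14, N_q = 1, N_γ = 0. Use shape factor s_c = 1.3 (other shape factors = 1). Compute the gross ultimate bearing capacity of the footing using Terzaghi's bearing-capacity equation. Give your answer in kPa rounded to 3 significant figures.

q_ult ≈ 683 kPa

Effective surcharge at the founding depth q = γ·D_f = 16.5 × 2.53 = 41.745 kPa.
q_ult = c·N_c·s_c + q·N_q
     = 96 × 5.14 × 1.3 + 41.745 × 1
     = 641.47 + 41.745 = 683.22 kPa.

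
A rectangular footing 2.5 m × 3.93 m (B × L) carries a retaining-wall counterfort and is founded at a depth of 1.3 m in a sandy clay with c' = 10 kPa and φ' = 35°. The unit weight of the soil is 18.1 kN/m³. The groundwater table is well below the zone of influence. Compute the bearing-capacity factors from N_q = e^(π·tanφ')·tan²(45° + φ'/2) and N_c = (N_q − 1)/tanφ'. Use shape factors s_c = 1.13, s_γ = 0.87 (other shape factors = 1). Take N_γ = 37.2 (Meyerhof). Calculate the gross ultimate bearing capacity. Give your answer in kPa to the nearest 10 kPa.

tan35° = 0.7002, so N_q = e^(π×0.7002)·tan²(62.5°) = 9.023 × 3.69 = 33.3.
N_c = (33.3 − 1)/tan35° = 46.12.
Effective surcharge at the founding depth q = γ·D_f = 18.1 × 1.3 = 23.53 kPa.
q_ult = c·N_c·s_c + q·N_q + 0.5·γ·B·N_γ·s_γ
     = 10 × 46.124 × 1.13 + 23.53 × 33.296 + 0.5 × 18.1 × 2.5 × 37.2 × 0.87
     = 521.2 + 783.46 + 732.24 = 2036.9 kPa.

q_ult ≈ 2040 kPa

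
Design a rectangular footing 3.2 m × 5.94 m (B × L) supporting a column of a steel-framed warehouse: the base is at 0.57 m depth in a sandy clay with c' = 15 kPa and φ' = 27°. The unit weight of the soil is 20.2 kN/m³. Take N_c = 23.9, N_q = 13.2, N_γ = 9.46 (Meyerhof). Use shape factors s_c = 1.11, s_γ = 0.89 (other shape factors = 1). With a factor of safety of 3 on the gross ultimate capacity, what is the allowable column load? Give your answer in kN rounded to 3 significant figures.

q = γ·D_f = 20.2 × 0.57 = 11.514 kPa.
c·N_c·s_c = 15 × 23.9 × 1.11 = 397.94 kPa
q·N_q = 11.514 × 13.2 = 151.98 kPa
0.5·γ·B·N_γ·s_γ = 0.5 × 20.2 × 3.2 × 9.46 × 0.89 = 272.12 kPa
q_ult = 397.94 + 151.98 + 272.12 = 822.03 kPa.
Gross allowable pressure q_all = 822.03 / 3 = 274.01 kPa.
Footing area = 19.008 m², so allowable column load = 274.01 × 19.008 = 5208.4 kN.

P_all ≈ 5210 kN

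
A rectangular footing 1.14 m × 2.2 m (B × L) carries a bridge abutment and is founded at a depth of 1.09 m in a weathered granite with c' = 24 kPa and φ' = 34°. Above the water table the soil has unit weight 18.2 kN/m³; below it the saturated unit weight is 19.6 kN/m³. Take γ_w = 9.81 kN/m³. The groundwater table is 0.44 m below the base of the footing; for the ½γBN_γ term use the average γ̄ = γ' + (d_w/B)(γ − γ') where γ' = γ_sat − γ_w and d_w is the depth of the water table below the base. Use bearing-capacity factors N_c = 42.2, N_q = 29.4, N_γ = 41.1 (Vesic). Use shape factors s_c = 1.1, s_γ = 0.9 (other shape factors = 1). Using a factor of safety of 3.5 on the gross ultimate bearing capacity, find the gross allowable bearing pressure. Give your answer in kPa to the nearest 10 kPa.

Effective surcharge at the founding depth q = γ·D_f = 18.2 × 1.09 = 19.838 kPa.
With d_w = 0.44 m < B, γ̄ = 9.79 + (0.44/1.14) × (18.2 − 9.79) = 13.036 kN/m³.
q_ult = c·N_c·s_c + q·N_q + 0.5·γ·B·N_γ·s_γ
     = 24 × 42.2 × 1.1 + 19.838 × 29.4 + 0.5 × 13.036 × 1.14 × 41.1 × 0.9
     = 1114.1 + 583.24 + 274.85 = 1972.2 kPa.
q_all = 1972.2 / 3.5 = 563.48 kPa.

q_all ≈ 560 kPa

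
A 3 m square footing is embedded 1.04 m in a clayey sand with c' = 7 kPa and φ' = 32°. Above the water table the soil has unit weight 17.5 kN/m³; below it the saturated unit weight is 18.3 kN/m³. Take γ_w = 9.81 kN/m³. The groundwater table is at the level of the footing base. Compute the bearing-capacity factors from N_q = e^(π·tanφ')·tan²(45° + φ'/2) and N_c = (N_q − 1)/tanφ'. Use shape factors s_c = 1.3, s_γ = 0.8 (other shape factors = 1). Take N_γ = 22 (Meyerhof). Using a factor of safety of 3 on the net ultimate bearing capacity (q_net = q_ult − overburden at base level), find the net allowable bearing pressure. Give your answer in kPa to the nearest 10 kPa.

N_q = e^(π·tan32°)·tan²(61°) = 23.18; N_c = (N_q − 1)/tanφ' = 35.49.
Effective surcharge at the founding depth q = γ·D_f = 17.5 × 1.04 = 18.2 kPa.
The water table coincides with the base, so in the self-weight term γ → γ' = 8.49 kN/m³.
q_ult = c·N_c·s_c + q·N_q + 0.5·γ·B·N_γ·s_γ
     = 7 × 35.49 × 1.3 + 18.2 × 23.177 + 0.5 × 8.49 × 3 × 22 × 0.8
     = 322.96 + 421.82 + 224.14 = 968.91 kPa.
q_net = 968.91 − 18.2 = 950.71 kPa.
q_all(net) = 950.71 / 3 = 316.9 kPa.

q_all(net) ≈ 320 kPa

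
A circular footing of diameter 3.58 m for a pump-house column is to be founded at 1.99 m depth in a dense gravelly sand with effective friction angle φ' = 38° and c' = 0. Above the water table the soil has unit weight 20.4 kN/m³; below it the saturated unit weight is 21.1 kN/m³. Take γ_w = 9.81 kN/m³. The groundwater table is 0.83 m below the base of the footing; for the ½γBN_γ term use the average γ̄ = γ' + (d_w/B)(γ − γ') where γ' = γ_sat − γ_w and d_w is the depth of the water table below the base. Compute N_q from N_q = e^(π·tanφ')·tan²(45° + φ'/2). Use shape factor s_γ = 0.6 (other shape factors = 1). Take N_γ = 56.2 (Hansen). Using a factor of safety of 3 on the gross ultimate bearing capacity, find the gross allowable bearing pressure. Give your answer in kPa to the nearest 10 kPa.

q_all ≈ 930 kPa

N_q = e^(π·tan38°)·tan²(64°) = 48.93.
Effective surcharge at the founding depth q = γ·D_f = 20.4 × 1.99 = 40.596 kPa.
With d_w = 0.83 m < B, γ̄ = 11.29 + (0.83/3.58) × (20.4 − 11.29) = 13.402 kN/m³.
q_ult = q·N_q + 0.5·γ·B·N_γ·s_γ
     = 40.596 × 48.933 + 0.5 × 13.402 × 3.58 × 56.2 × 0.6
     = 1986.5 + 808.93 = 2795.4 kPa.
q_all = 2795.4 / 3 = 931.81 kPa.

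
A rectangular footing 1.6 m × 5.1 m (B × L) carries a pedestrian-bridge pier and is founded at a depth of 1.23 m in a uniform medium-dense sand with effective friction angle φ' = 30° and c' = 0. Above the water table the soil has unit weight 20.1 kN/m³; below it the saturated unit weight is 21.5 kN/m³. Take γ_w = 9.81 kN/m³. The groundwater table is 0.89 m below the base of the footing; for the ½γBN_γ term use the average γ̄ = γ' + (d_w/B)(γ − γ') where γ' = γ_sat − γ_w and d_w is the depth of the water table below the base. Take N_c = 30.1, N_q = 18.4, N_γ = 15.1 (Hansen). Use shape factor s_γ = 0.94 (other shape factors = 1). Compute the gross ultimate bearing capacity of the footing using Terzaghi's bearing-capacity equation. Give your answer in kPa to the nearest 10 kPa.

q_ult ≈ 640 kPa

q = γ·D_f = 20.1 × 1.23 = 24.723 kPa.
γ' = 11.69 kN/m³; averaging over the depth B below the base, γ̄ = γ' + (d_w/B)(γ − γ') = 16.368 kN/m³.
q·N_q = 24.723 × 18.4 = 454.9 kPa
0.5·γ·B·N_γ·s_γ = 0.5 × 16.368 × 1.6 × 15.1 × 0.94 = 185.86 kPa
q_ult = 454.9 + 185.86 = 640.77 kPa.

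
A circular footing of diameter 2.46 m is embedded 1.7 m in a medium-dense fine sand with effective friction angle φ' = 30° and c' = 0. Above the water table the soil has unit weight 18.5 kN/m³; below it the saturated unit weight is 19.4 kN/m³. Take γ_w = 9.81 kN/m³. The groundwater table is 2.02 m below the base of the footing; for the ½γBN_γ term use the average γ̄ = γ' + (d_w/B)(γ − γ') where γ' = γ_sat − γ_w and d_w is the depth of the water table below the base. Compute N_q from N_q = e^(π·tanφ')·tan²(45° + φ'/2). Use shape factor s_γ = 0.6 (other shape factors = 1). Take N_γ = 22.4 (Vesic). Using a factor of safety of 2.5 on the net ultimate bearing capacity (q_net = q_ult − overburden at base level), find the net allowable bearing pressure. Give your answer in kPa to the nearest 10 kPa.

q_all(net) ≈ 330 kPa

N_q = e^(π·tan30°)·tan²(60°) = 18.4.
Effective surcharge at the founding depth q = γ·D_f = 18.5 × 1.7 = 31.45 kPa.
With d_w = 2.02 m < B, γ̄ = 9.59 + (2.02/2.46) × (18.5 − 9.59) = 16.906 kN/m³.
q_ult = q·N_q + 0.5·γ·B·N_γ·s_γ
     = 31.45 × 18.401 + 0.5 × 16.906 × 2.46 × 22.4 × 0.6
     = 578.72 + 279.48 = 858.2 kPa.
q_net = 858.2 − 31.45 = 826.75 kPa.
q_all(net) = 826.75 / 2.5 = 330.7 kPa.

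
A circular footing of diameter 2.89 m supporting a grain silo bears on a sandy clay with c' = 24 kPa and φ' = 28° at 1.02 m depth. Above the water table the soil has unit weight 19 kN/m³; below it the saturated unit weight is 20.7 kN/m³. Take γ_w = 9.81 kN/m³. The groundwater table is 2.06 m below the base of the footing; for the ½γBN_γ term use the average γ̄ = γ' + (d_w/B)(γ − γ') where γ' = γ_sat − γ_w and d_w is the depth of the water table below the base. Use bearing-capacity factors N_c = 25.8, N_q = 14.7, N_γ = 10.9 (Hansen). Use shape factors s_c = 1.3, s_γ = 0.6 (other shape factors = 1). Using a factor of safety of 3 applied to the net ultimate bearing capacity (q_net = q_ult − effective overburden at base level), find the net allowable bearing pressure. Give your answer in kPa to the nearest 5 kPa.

q_all(net) ≈ 410 kPa

Overburden at base level: q = 19 × 1.02 = 19.38 kPa.
The water table is 2.06 m below the base (< B = 2.89 m), so the ½γBN_γ term uses γ̄ = γ' + (d_w/B)(γ − γ') = 10.89 + (2.06/2.89)(19 − 10.89) = 16.671 kN/m³.
Cohesion term c·N_c·s_c = 24 × 25.8 × 1.3 = 804.96 kPa; surcharge term q·N_q = 19.38 × 14.7 = 284.89 kPa; self-weight term 0.5·γ·B·N_γ·s_γ = 0.5 × 16.671 × 2.89 × 10.9 × 0.6 = 157.54 kPa.
q_ult = 804.96 + 284.89 + 157.54 = 1247.4 kPa.
Net ultimate: q_net = 1247.4 − 19.38 = 1228 kPa.
q_all(net) = 1228 / 3 = 409.34 kPa.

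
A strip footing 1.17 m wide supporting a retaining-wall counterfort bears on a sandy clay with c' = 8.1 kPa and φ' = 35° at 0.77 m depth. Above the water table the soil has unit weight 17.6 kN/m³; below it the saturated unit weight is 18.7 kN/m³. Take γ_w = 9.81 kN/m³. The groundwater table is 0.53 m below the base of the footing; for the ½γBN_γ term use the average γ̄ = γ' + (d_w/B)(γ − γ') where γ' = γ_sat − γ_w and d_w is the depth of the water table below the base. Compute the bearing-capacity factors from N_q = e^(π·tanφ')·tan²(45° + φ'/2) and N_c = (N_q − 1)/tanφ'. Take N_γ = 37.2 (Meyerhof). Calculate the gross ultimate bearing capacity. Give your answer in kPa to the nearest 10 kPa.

tan35° = 0.7002, so N_q = e^(π×0.7002)·tan²(62.5°) = 9.023 × 3.69 = 33.3.
N_c = (33.3 − 1)/tan35° = 46.12.
Overburden at base level: q = 17.6 × 0.77 = 13.552 kPa.
The water table is 0.53 m below the base (< B = 1.17 m), so the ½γBN_γ term uses γ̄ = γ' + (d_w/B)(γ − γ') = 8.89 + (0.53/1.17)(17.6 − 8.89) = 12.836 kN/m³.
Cohesion term c·N_c = 8.1 × 46.124 = 373.6 kPa; surcharge term q·N_q = 13.552 × 33.296 = 451.23 kPa; self-weight term 0.5·γ·B·N_γ = 0.5 × 12.836 × 1.17 × 37.2 = 279.33 kPa.
q_ult = 373.6 + 451.23 + 279.33 = 1104.2 kPa.

q_ult ≈ 1100 kPa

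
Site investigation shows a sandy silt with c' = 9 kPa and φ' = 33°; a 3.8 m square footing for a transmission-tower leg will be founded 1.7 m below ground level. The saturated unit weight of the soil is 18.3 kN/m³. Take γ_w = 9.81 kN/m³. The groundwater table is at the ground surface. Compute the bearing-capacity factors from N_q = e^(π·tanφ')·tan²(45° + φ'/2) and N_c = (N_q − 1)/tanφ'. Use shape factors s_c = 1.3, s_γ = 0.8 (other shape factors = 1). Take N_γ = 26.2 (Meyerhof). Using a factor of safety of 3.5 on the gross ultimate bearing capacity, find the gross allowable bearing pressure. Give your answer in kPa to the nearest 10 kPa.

N_q = e^(π·tan33°)·tan²(61.5°) = 26.09; N_c = (N_q − 1)/tanφ' = 38.64.
γ' = 18.3 − 9.81 = 8.49 kN/m³ (submerged throughout). q = 8.49 × 1.7 = 14.433 kPa; the same γ' applies in the ½γBN_γ term.
c·N_c·s_c = 9 × 38.638 × 1.3 = 452.07 kPa
q·N_q = 14.433 × 26.092 = 376.59 kPa
0.5·γ·B·N_γ·s_γ = 0.5 × 8.49 × 3.8 × 26.2 × 0.8 = 338.11 kPa
q_ult = 452.07 + 376.59 + 338.11 = 1166.8 kPa.
q_all = 1166.8 / 3.5 = 333.36 kPa.

q_all ≈ 330 kPa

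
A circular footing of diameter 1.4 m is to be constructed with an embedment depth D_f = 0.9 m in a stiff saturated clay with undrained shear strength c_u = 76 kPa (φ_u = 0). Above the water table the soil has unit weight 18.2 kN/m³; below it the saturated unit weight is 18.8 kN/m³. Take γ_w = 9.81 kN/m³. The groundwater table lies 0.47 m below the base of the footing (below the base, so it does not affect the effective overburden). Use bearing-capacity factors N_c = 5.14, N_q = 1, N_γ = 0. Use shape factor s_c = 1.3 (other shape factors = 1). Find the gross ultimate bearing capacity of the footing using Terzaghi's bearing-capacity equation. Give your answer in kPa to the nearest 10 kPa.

Effective surcharge at the founding depth q = γ·D_f = 18.2 × 0.9 = 16.38 kPa.
q_ult = c·N_c·s_c + q·N_q
     = 76 × 5.14 × 1.3 + 16.38 × 1
     = 507.83 + 16.38 = 524.21 kPa.

q_ult ≈ 520 kPa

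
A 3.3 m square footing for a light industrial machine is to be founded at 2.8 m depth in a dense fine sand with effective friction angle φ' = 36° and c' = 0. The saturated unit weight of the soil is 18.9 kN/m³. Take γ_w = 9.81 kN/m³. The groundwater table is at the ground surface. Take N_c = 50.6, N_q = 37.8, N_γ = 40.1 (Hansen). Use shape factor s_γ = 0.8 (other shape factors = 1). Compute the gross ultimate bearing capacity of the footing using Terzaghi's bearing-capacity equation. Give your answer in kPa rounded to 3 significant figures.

Water table at ground surface, so effective unit weight γ' = 18.9 − 9.81 = 9.09 kN/m³ is used throughout; overburden q = 9.09 × 2.8 = 25.452 kPa; the same γ' applies in the ½γBN_γ term.
Surcharge term q·N_q = 25.452 × 37.8 = 962.09 kPa; self-weight term 0.5·γ·B·N_γ·s_γ = 0.5 × 9.09 × 3.3 × 40.1 × 0.8 = 481.15 kPa.
q_ult = 962.09 + 481.15 = 1443.2 kPa.

q_ult ≈ 1440 kPa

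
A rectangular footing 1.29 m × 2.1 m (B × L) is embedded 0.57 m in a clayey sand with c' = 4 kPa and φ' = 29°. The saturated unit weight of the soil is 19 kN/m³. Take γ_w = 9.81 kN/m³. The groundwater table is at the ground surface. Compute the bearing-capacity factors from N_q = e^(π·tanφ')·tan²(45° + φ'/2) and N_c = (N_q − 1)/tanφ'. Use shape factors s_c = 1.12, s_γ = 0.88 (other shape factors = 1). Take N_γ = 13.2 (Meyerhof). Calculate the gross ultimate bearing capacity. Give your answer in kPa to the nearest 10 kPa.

q_ult ≈ 280 kPa

tan29° = 0.5543, so N_q = e^(π×0.5543)·tan²(59.5°) = 5.705 × 2.882 = 16.44.
N_c = (16.44 − 1)/tan29° = 27.86.
With the water table at the surface the whole profile is submerged: γ' = 19 − 9.81 = 9.19 kN/m³, so q = γ'·D_f = 5.2383 kPa; the same γ' applies in the ½γBN_γ term.
q_ult = c·N_c·s_c + q·N_q + 0.5·γ·B·N_γ·s_γ
     = 4 × 27.86 × 1.12 + 5.2383 × 16.443 + 0.5 × 9.19 × 1.29 × 13.2 × 0.88
     = 124.81 + 86.135 + 68.854 = 279.8 kPa.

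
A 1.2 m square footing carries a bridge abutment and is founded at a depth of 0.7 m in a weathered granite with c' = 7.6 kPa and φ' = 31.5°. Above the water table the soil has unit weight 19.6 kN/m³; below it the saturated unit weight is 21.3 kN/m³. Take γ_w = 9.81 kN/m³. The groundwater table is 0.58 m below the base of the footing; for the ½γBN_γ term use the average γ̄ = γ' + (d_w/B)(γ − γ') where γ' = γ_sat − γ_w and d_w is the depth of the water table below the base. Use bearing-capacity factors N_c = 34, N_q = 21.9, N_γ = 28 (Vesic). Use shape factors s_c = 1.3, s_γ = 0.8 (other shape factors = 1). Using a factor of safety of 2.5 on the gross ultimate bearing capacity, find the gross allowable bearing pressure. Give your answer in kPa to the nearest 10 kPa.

q_all ≈ 340 kPa

Effective surcharge at the founding depth q = γ·D_f = 19.6 × 0.7 = 13.72 kPa.
With d_w = 0.58 m < B, γ̄ = 11.49 + (0.58/1.2) × (19.6 − 11.49) = 15.41 kN/m³.
q_ult = c·N_c·s_c + q·N_q + 0.5·γ·B·N_γ·s_γ
     = 7.6 × 34 × 1.3 + 13.72 × 21.9 + 0.5 × 15.41 × 1.2 × 28 × 0.8
     = 335.92 + 300.47 + 207.11 = 843.5 kPa.
q_all = 843.5 / 2.5 = 337.4 kPa.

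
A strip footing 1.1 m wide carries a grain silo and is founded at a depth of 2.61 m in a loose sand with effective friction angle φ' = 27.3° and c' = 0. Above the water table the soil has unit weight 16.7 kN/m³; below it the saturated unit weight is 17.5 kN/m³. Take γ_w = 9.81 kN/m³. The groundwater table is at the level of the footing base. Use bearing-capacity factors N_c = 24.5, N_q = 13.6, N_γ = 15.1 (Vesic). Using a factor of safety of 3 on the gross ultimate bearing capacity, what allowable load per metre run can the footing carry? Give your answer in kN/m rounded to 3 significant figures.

Overburden at base level: q = 16.7 × 2.61 = 43.587 kPa.
Below the base the soil is submerged, so the ½γBN_γ term uses γ' = 17.5 − 9.81 = 7.69 kN/m³.
Surcharge term q·N_q = 43.587 × 13.6 = 592.78 kPa; self-weight term 0.5·γ·B·N_γ = 0.5 × 7.69 × 1.1 × 15.1 = 63.865 kPa.
q_ult = 592.78 + 63.865 = 656.65 kPa.
Gross allowable pressure q_all = 656.65 / 3 = 218.88 kPa.
Allowable wall load = q_all × B = 218.88 × 1.1 = 240.77 kN per metre run.

≈ 241 kN/m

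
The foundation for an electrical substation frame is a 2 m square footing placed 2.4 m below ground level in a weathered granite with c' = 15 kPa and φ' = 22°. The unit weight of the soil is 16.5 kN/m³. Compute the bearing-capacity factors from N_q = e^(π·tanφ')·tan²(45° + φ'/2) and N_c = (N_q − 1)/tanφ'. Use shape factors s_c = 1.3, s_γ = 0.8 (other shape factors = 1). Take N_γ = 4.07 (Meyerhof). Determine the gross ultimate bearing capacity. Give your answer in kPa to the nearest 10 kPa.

tan22° = 0.404, so N_q = e^(π×0.404)·tan²(56°) = 3.558 × 2.198 = 7.82.
N_c = (7.82 − 1)/tan22° = 16.88.
q = γ·D_f = 16.5 × 2.4 = 39.6 kPa.
c·N_c·s_c = 15 × 16.883 × 1.3 = 329.22 kPa
q·N_q = 39.6 × 7.8211 = 309.72 kPa
0.5·γ·B·N_γ·s_γ = 0.5 × 16.5 × 2 × 4.07 × 0.8 = 53.724 kPa
q_ult = 329.22 + 309.72 + 53.724 = 692.66 kPa.

q_ult ≈ 690 kPa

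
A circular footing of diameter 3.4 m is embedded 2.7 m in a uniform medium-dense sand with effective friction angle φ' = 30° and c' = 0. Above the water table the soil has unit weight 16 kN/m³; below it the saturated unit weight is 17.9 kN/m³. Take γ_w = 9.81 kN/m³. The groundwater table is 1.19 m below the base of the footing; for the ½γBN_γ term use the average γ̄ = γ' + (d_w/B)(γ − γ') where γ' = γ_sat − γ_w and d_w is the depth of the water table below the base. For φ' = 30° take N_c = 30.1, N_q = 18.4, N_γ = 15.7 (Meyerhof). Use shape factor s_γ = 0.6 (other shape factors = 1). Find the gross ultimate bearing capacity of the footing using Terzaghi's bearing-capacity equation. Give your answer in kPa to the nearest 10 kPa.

Effective surcharge at the founding depth q = γ·D_f = 16 × 2.7 = 43.2 kPa.
With d_w = 1.19 m < B, γ̄ = 8.09 + (1.19/3.4) × (16 − 8.09) = 10.858 kN/m³.
q_ult = q·N_q + 0.5·γ·B·N_γ·s_γ
     = 43.2 × 18.4 + 0.5 × 10.858 × 3.4 × 15.7 × 0.6
     = 794.88 + 173.89 = 968.77 kPa.

q_ult ≈ 970 kPa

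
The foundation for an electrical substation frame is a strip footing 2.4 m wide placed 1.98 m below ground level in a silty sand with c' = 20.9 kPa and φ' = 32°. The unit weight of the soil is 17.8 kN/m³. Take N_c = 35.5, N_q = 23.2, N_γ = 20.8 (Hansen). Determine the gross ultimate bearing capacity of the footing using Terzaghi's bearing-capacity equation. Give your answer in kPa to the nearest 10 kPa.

q = γ·D_f = 17.8 × 1.98 = 35.244 kPa.
c·N_c = 20.9 × 35.5 = 741.95 kPa
q·N_q = 35.244 × 23.2 = 817.66 kPa
0.5·γ·B·N_γ = 0.5 × 17.8 × 2.4 × 20.8 = 444.29 kPa
q_ult = 741.95 + 817.66 + 444.29 = 2003.9 kPa.

q_ult ≈ 2000 kPa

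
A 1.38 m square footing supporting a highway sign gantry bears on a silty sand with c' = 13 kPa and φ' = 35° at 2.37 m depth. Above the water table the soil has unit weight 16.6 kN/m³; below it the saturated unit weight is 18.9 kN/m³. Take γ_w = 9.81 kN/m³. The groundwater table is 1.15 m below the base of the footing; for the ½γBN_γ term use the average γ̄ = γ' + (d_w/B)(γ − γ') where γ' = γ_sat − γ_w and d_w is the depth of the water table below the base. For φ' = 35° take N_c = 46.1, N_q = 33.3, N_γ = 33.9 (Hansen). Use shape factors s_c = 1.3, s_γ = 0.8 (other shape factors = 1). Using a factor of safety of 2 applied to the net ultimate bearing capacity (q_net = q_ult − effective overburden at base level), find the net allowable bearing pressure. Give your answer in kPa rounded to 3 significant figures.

q = γ·D_f = 16.6 × 2.37 = 39.342 kPa.
γ' = 9.09 kN/m³; averaging over the depth B below the base, γ̄ = γ' + (d_w/B)(γ − γ') = 15.348 kN/m³.
c·N_c·s_c = 13 × 46.1 × 1.3 = 779.09 kPa
q·N_q = 39.342 × 33.3 = 1310.1 kPa
0.5·γ·B·N_γ·s_γ = 0.5 × 15.348 × 1.38 × 33.9 × 0.8 = 287.21 kPa
q_ult = 779.09 + 1310.1 + 287.21 = 2376.4 kPa.
Net ultimate: q_net = 2376.4 − 39.342 = 2337 kPa.
q_all(net) = 2337 / 2 = 1168.5 kPa.

q_all(net) ≈ 1170 kPa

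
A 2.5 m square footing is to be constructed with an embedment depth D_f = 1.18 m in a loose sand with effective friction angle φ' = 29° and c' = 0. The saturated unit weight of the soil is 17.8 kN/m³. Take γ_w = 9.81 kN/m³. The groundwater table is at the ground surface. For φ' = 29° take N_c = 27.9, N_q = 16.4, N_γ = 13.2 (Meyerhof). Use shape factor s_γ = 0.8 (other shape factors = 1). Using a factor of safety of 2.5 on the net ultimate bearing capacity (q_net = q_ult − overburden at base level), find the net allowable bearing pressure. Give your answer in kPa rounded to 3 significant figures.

Water table at ground surface, so effective unit weight γ' = 17.8 − 9.81 = 7.99 kN/m³ is used throughout; overburden q = 7.99 × 1.18 = 9.4282 kPa; the same γ' applies in the ½γBN_γ term.
Surcharge term q·N_q = 9.4282 × 16.4 = 154.62 kPa; self-weight term 0.5·γ·B·N_γ·s_γ = 0.5 × 7.99 × 2.5 × 13.2 × 0.8 = 105.47 kPa.
q_ult = 154.62 + 105.47 = 260.09 kPa.
q_net = 260.09 − 9.4282 = 250.66 kPa.
q_all(net) = 250.66 / 2.5 = 100.26 kPa.

q_all(net) ≈ 100 kPa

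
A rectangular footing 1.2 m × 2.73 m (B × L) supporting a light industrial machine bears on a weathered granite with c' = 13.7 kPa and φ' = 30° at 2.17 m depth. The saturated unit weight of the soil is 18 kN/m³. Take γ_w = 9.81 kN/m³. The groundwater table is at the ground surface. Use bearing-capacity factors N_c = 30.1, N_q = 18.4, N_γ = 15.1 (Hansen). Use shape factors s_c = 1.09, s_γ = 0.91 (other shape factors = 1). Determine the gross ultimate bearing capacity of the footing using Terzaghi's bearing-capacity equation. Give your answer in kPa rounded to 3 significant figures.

q_ult ≈ 844 kPa

With the water table at the surface the whole profile is submerged: γ' = 18 − 9.81 = 8.19 kN/m³, so q = γ'·D_f = 17.772 kPa; the same γ' applies in the ½γBN_γ term.
q_ult = c·N_c·s_c + q·N_q + 0.5·γ·B·N_γ·s_γ
     = 13.7 × 30.1 × 1.09 + 17.772 × 18.4 + 0.5 × 8.19 × 1.2 × 15.1 × 0.91
     = 449.48 + 327.01 + 67.523 = 844.02 kPa.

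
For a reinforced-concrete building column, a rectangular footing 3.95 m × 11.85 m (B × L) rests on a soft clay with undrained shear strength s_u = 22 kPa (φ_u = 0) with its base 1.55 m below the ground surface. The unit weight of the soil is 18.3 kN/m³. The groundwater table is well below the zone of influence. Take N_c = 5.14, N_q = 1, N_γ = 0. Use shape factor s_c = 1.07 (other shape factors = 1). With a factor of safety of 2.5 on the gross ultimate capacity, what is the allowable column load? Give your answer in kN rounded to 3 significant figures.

q = γ·D_f = 18.3 × 1.55 = 28.365 kPa.
c·N_c·s_c = 22 × 5.14 × 1.07 = 121 kPa
q·N_q = 28.365 × 1 = 28.365 kPa
q_ult = 121 + 28.365 = 149.36 kPa.
Gross allowable pressure q_all = 149.36 / 2.5 = 59.744 kPa.
Footing area = 46.8075 m², so allowable column load = 59.744 × 46.8075 = 2796.5 kN.

P_all ≈ 2800 kN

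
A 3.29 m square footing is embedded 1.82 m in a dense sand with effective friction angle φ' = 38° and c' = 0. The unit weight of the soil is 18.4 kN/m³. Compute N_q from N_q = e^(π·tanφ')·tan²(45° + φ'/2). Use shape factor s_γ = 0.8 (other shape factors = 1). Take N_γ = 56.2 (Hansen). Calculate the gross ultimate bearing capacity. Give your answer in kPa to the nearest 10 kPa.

tan38° = 0.7813, so N_q = e^(π×0.7813)·tan²(64°) = 11.64 × 4.204 = 48.93.
Overburden at base level: q = 18.4 × 1.82 = 33.488 kPa.
Surcharge term q·N_q = 33.488 × 48.933 = 1638.7 kPa; self-weight term 0.5·γ·B·N_γ·s_γ = 0.5 × 18.4 × 3.29 × 56.2 × 0.8 = 1360.8 kPa.
q_ult = 1638.7 + 1360.8 = 2999.5 kPa.

q_ult ≈ 3000 kPa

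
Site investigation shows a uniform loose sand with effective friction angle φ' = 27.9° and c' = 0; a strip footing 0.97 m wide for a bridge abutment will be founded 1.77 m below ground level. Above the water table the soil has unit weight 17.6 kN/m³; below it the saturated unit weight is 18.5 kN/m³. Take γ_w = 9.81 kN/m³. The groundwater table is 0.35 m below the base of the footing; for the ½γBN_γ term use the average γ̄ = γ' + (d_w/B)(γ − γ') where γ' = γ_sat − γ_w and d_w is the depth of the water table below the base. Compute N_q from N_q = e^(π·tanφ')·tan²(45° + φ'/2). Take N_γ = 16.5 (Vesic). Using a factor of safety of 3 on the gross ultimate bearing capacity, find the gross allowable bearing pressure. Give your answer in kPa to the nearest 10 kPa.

N_q = e^(π·tan27.9°)·tan²(58.95°) = 14.56.
Effective surcharge at the founding depth q = γ·D_f = 17.6 × 1.77 = 31.152 kPa.
With d_w = 0.35 m < B, γ̄ = 8.69 + (0.35/0.97) × (17.6 − 8.69) = 11.905 kN/m³.
q_ult = q·N_q + 0.5·γ·B·N_γ
     = 31.152 × 14.559 + 0.5 × 11.905 × 0.97 × 16.5
     = 453.55 + 95.269 = 548.82 kPa.
q_all = 548.82 / 3 = 182.94 kPa.

q_all ≈ 180 kPa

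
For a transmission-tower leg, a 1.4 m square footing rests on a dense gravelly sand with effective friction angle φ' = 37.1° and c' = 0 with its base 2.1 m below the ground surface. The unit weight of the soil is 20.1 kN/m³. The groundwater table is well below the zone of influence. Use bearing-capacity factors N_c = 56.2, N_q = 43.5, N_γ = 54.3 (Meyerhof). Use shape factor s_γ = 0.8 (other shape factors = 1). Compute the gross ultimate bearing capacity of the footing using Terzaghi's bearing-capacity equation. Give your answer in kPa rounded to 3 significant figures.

Overburden at base level: q = 20.1 × 2.1 = 42.21 kPa.
Surcharge term q·N_q = 42.21 × 43.5 = 1836.1 kPa; self-weight term 0.5·γ·B·N_γ·s_γ = 0.5 × 20.1 × 1.4 × 54.3 × 0.8 = 611.2 kPa.
q_ult = 1836.1 + 611.2 = 2447.3 kPa.

q_ult ≈ 2450 kPa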